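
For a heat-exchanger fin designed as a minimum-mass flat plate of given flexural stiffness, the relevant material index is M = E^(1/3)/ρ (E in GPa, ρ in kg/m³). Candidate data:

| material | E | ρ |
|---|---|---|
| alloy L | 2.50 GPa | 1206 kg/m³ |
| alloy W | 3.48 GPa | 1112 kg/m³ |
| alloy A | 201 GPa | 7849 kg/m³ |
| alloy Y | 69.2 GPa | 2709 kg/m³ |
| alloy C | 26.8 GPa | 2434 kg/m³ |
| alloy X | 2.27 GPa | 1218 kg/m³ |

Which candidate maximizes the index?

alloy Y

Per-candidate index values:
  alloy Y: M = 1.52×10⁻³
  alloy W: M = 1.36×10⁻³
  alloy C: M = 1.23×10⁻³
  alloy L: M = 1.13×10⁻³
  alloy X: M = 1.08×10⁻³
  alloy A: M = 0.746×10⁻³
Alloy Y has the largest M.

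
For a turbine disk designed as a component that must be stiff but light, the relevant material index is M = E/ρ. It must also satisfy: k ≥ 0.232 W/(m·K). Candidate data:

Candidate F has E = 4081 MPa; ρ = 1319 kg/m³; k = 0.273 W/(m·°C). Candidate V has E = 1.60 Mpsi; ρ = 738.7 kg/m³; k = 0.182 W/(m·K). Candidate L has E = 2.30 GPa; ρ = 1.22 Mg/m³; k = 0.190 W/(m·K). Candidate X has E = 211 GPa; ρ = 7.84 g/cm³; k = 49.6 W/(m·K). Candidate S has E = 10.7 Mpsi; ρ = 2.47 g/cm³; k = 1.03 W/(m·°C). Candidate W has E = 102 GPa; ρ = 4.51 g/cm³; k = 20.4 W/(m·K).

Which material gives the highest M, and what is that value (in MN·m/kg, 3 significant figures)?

Screen on constraints: k ≥ 0.232 W/(m·K). Survivors: candidate F, candidate X, candidate S, candidate W.
In SI units:
  candidate F: E = 4.081 GPa, ρ = 1319 kg/m³
  candidate X: E = 211.0 GPa, ρ = 7840 kg/m³
  candidate S: E = 73.77 GPa, ρ = 2470 kg/m³
  candidate W: E = 102.0 GPa, ρ = 4510 kg/m³
  candidate S: M = 29.9 MN·m/kg
  candidate X: M = 26.9 MN·m/kg
  candidate W: M = 22.6 MN·m/kg
  candidate F: M = 3.09 MN·m/kg
Highest index: candidate S.

candidate S, M = 29.9 MN·m/kg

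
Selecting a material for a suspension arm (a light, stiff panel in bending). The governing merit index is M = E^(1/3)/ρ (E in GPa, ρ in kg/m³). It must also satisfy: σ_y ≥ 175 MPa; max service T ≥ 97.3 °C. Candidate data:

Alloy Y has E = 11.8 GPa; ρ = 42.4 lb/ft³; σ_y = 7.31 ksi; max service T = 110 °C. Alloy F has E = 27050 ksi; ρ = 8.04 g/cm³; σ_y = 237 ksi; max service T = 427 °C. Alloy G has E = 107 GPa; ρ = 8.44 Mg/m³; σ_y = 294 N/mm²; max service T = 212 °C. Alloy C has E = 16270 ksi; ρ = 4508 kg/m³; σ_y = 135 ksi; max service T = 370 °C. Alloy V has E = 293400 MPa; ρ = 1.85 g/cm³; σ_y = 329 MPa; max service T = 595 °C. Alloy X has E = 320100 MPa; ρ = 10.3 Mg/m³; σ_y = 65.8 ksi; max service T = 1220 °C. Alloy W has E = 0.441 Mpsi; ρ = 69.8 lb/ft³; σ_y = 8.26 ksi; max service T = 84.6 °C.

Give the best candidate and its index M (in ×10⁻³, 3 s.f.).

Screen on constraints: σ_y ≥ 175 MPa; max service T ≥ 97.3 °C. Survivors: alloy F, alloy G, alloy C, alloy V, alloy X.
In SI units:
  alloy F: E = 186.5 GPa, ρ = 8040 kg/m³
  alloy G: E = 107.0 GPa, ρ = 8440 kg/m³
  alloy C: E = 112.2 GPa, ρ = 4508 kg/m³
  alloy V: E = 293.4 GPa, ρ = 1850 kg/m³
  alloy X: E = 320.1 GPa, ρ = 10300 kg/m³
  alloy V: M = 3.59×10⁻³
  alloy C: M = 1.07×10⁻³
  alloy F: M = 0.711×10⁻³
  alloy X: M = 0.664×10⁻³
  alloy G: M = 0.562×10⁻³
Highest index: alloy V.

alloy V, M = 3.59×10⁻³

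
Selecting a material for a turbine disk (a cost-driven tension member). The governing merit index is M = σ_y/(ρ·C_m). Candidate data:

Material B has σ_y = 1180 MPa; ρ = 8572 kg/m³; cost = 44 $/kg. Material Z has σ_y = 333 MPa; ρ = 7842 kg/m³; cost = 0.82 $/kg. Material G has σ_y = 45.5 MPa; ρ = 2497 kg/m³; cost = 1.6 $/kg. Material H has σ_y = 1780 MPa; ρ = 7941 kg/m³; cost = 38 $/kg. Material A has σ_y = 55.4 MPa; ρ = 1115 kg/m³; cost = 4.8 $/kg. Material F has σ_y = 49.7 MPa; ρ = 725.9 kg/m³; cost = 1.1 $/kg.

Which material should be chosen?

Per-candidate index values:
  material F: M = 62.2 kN·m per $
  material Z: M = 51.8 kN·m per $
  material G: M = 11.4 kN·m per $
  material A: M = 10.4 kN·m per $
  material H: M = 5.90 kN·m per $
  material B: M = 3.13 kN·m per $
Highest index: material F.

material F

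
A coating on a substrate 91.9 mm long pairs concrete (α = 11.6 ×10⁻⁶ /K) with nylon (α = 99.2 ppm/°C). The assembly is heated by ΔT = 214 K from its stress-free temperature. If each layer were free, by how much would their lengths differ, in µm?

1720 µm

Δα = |11.6 − 99.2|×10⁻⁶/K = 87.6×10⁻⁶/K.
ΔL_mismatch = Δα·L·ΔT = 87.6×10⁻⁶ × 91.9 mm × 214.0 K = 1720 µm.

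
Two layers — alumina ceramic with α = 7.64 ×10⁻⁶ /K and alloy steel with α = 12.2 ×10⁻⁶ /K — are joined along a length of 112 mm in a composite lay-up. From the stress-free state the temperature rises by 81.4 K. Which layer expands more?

α(alumina ceramic) = 7.64×10⁻⁶/K vs α(alloy steel) = 12.2×10⁻⁶/K.
Higher α expands more for the same ΔT: alloy steel.

alloy steel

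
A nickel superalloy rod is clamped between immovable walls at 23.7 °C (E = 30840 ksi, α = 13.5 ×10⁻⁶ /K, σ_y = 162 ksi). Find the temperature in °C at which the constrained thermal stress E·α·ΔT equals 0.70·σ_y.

296 °C

E = 30840 ksi = 212.6 GPa.
σ_y = 162 ksi = 1117 MPa.
E·α·ΔT = 781.9 MPa ⇒ ΔT = 781.9 / (212.6×10³ × 13.5×10⁻⁶) = 272.4 K.
T = 23.7 + 272.4 = 296.1 °C.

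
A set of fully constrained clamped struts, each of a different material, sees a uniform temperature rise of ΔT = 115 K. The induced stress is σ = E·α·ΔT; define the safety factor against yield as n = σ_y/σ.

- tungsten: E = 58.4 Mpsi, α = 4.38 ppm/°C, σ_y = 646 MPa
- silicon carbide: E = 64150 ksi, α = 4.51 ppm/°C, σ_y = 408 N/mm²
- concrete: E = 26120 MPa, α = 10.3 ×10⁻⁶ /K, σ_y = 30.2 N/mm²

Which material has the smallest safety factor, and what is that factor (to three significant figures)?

Per material, after unit conversion:
  tungsten: E = 402.7, α = 4.38, σ_y = 646.0 → σ = 203 MPa, n = 3.19
  silicon carbide: E = 442.3, α = 4.51, σ_y = 408.0 → σ = 229 MPa, n = 1.78
  concrete: E = 26.12, α = 10.3, σ_y = 30.20 → σ = 30.9 MPa, n = 0.976
Concrete has the lowest safety factor, n = 0.976.

concrete, n = 0.976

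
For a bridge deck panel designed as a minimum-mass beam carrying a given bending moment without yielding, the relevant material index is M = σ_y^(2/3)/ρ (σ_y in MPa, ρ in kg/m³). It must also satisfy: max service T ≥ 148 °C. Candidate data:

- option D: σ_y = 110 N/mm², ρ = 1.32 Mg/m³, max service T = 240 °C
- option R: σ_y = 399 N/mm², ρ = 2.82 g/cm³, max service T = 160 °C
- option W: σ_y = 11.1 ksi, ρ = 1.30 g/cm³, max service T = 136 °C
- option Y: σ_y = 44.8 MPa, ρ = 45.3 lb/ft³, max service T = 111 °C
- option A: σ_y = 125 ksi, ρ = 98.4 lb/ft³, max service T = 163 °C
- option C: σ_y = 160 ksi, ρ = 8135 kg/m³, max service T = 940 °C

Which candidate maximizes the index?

option A

Screen on constraints: max service T ≥ 148 °C. Survivors: option D, option R, option A, option C.
Normalizing units and computing the index:
  option D: σ_y = 110.0 MPa, ρ = 1320 kg/m³
  option R: σ_y = 399.0 MPa, ρ = 2820 kg/m³
  option A: σ_y = 861.8 MPa, ρ = 1576 kg/m³
  option C: σ_y = 1103 MPa, ρ = 8135 kg/m³
  option A: M = 57.5×10⁻³
  option R: M = 19.2×10⁻³
  option D: M = 17.4×10⁻³
  option C: M = 13.1×10⁻³
Option A ranks first.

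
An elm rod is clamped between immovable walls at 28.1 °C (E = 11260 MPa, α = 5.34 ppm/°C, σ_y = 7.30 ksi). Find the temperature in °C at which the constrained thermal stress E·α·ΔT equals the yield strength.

E = 11260 MPa = 11.26 GPa.
σ_y = 7.30 ksi = 50.33 MPa.
E·α·ΔT = 50.33 MPa ⇒ ΔT = 50.33 / (11.26×10³ × 5.34×10⁻⁶) = 837.1 K.
T = 28.1 + 837.1 = 865.2 °C.

865 °C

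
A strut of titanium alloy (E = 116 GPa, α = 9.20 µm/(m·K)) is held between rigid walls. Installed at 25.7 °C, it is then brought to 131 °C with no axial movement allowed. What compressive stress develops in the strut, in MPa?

112 MPa

ΔT = 105.3 K. Constrained thermal stress σ = E·α·ΔT = 116.0×10³ MPa × 9.20×10⁻⁶ × 105.3 = 112 MPa (compressive).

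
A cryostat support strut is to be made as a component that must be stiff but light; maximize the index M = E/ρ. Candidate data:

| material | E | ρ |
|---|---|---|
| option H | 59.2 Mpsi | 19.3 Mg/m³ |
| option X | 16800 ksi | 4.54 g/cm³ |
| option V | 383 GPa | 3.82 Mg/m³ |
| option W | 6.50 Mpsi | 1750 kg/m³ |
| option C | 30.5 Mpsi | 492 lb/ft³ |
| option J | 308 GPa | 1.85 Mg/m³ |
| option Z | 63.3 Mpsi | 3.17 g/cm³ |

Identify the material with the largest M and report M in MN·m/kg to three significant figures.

option J, M = 166 MN·m/kg

Normalizing units and computing the index:
  option H: E = 408.2 GPa, ρ = 19300 kg/m³
  option X: E = 115.8 GPa, ρ = 4540 kg/m³
  option V: E = 383.0 GPa, ρ = 3820 kg/m³
  option W: E = 44.82 GPa, ρ = 1750 kg/m³
  option C: E = 210.3 GPa, ρ = 7881 kg/m³
  option J: E = 308.0 GPa, ρ = 1850 kg/m³
  option Z: E = 436.4 GPa, ρ = 3170 kg/m³
  option J: M = 166 MN·m/kg
  option Z: M = 138 MN·m/kg
  option V: M = 100 MN·m/kg
  option C: M = 26.7 MN·m/kg
  option W: M = 25.6 MN·m/kg
  option X: M = 25.5 MN·m/kg
  option H: M = 21.1 MN·m/kg
The maximum is for option J.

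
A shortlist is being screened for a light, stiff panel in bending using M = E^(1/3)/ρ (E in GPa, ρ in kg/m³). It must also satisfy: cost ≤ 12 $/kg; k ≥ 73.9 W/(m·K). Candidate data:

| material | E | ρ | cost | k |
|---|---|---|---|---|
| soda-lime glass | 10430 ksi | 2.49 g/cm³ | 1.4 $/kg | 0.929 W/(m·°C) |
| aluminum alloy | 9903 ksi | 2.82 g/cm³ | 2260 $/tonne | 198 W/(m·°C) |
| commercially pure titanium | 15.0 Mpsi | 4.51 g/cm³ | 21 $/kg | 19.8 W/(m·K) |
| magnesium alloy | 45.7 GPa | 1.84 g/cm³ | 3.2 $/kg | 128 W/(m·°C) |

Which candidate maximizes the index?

Screen on constraints: cost ≤ 12 $/kg; k ≥ 73.9 W/(m·K). Survivors: aluminum alloy, magnesium alloy.
Convert each candidate to consistent units, then evaluate M:
  aluminum alloy: E = 68.28 GPa, ρ = 2820 kg/m³
  magnesium alloy: E = 45.70 GPa, ρ = 1840 kg/m³
  magnesium alloy: M = 1.94×10⁻³
  aluminum alloy: M = 1.45×10⁻³
Magnesium alloy has the largest M.

magnesium alloy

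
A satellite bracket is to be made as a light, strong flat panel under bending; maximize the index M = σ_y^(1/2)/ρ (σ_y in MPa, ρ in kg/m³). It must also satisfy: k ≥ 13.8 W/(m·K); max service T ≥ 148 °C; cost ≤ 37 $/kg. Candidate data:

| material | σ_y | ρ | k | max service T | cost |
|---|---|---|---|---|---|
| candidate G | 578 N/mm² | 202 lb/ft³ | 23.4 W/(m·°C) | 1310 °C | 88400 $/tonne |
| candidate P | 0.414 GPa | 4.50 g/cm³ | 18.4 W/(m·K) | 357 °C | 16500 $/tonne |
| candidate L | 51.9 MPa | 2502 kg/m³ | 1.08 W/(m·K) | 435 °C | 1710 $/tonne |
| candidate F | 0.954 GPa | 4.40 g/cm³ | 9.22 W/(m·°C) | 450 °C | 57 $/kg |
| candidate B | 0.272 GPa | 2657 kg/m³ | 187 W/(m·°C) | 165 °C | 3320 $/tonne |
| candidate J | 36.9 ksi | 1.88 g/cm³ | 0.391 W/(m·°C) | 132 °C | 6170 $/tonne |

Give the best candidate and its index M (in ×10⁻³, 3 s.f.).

Screen on constraints: k ≥ 13.8 W/(m·K); max service T ≥ 148 °C; cost ≤ 37 $/kg. Survivors: candidate P, candidate B.
Putting every candidate on a common basis:
  candidate P: σ_y = 414.0 MPa, ρ = 4500 kg/m³
  candidate B: σ_y = 272.0 MPa, ρ = 2657 kg/m³
  candidate B: M = 6.21×10⁻³
  candidate P: M = 4.52×10⁻³
Highest index: candidate B.

candidate B, M = 6.21×10⁻³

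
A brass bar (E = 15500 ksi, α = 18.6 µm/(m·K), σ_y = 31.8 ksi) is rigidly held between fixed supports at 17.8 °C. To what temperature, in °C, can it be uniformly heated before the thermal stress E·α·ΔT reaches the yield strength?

E = 15500 ksi = 106.9 GPa.
σ_y = 31.8 ksi = 219.3 MPa.
E·α·ΔT = 219.3 MPa ⇒ ΔT = 219.3 / (106.9×10³ × 18.6×10⁻⁶) = 110.3 K.
T = 17.8 + 110.3 = 128.1 °C.

128 °C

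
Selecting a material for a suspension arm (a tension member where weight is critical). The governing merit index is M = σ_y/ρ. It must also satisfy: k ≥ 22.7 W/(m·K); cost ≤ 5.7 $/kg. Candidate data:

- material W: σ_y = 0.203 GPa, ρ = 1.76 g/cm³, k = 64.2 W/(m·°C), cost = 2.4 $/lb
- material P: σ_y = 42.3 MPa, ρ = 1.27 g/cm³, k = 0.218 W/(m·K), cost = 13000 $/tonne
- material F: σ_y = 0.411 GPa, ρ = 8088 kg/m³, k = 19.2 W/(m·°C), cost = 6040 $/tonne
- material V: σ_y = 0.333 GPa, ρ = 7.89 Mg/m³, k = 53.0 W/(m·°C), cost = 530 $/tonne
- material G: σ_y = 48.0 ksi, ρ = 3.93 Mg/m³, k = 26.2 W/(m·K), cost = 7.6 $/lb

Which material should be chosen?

Screen on constraints: k ≥ 22.7 W/(m·K); cost ≤ 5.7 $/kg. Survivors: material W, material V.
After converting to SI:
  material W: σ_y = 203.0 MPa, ρ = 1760 kg/m³
  material V: σ_y = 333.0 MPa, ρ = 7890 kg/m³
  material W: M = 115 kN·m/kg
  material V: M = 42.2 kN·m/kg
The maximum is for material W.

material W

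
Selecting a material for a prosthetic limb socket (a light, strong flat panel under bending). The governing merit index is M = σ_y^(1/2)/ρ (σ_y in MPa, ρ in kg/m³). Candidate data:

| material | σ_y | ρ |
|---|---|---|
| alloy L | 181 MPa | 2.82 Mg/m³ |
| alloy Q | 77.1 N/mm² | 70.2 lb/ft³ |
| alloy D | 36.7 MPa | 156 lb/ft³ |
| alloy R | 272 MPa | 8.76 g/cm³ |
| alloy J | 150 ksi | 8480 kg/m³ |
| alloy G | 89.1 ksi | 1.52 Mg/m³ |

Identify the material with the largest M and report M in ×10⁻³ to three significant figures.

alloy G, M = 16.3×10⁻³

Putting every candidate on a common basis:
  alloy L: σ_y = 181.0 MPa, ρ = 2820 kg/m³
  alloy Q: σ_y = 77.10 MPa, ρ = 1124 kg/m³
  alloy D: σ_y = 36.70 MPa, ρ = 2499 kg/m³
  alloy R: σ_y = 272.0 MPa, ρ = 8760 kg/m³
  alloy J: σ_y = 1034 MPa, ρ = 8480 kg/m³
  alloy G: σ_y = 614.3 MPa, ρ = 1520 kg/m³
  alloy G: M = 16.3×10⁻³
  alloy Q: M = 7.81×10⁻³
  alloy L: M = 4.77×10⁻³
  alloy J: M = 3.79×10⁻³
  alloy D: M = 2.42×10⁻³
  alloy R: M = 1.88×10⁻³
Alloy G has the largest M.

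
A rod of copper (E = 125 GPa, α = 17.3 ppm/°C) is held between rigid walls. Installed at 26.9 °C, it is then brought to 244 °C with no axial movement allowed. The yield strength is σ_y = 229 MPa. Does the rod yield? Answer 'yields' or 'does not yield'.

yields

ΔT = 217.1 K. Constrained thermal stress σ = E·α·ΔT = 125.0×10³ MPa × 17.3×10⁻⁶ × 217.1 = 469 MPa (compressive).
Compare to σ_y = 229 MPa: σ ≥ σ_y, so it yields.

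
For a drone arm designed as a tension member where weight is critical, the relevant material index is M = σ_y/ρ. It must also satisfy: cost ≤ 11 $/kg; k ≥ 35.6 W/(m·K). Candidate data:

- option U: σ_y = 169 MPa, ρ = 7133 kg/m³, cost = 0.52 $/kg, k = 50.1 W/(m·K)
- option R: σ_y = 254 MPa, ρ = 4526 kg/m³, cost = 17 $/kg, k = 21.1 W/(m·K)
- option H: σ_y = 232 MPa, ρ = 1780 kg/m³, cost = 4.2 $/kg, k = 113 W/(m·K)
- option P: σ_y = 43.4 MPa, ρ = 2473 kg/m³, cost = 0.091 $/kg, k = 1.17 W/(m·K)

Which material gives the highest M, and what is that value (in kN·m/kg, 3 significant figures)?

option H, M = 130 kN·m/kg

Screen on constraints: cost ≤ 11 $/kg; k ≥ 35.6 W/(m·K). Survivors: option U, option H.
Computing M directly (units already consistent):
  option H: M = 130 kN·m/kg
  option U: M = 23.7 kN·m/kg
Highest index: option H.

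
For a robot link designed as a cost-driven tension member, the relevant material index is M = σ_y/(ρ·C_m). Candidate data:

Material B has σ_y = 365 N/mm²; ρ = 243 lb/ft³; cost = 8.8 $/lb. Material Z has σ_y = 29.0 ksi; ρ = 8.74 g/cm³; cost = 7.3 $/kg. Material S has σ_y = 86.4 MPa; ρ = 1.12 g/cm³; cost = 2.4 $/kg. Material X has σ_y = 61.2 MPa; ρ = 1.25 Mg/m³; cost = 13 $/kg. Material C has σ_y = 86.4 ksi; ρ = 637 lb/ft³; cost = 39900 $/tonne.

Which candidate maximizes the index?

Convert each candidate to consistent units, then evaluate M:
  material B: σ_y = 365.0 MPa, ρ = 3892 kg/m³, cost = 19.40 $/kg
  material Z: σ_y = 199.9 MPa, ρ = 8740 kg/m³, cost = 7.300 $/kg
  material S: σ_y = 86.40 MPa, ρ = 1120 kg/m³, cost = 2.400 $/kg
  material X: σ_y = 61.20 MPa, ρ = 1250 kg/m³, cost = 13.00 $/kg
  material C: σ_y = 595.7 MPa, ρ = 10200 kg/m³, cost = 39.90 $/kg
  material S: M = 32.1 kN·m per $
  material B: M = 4.83 kN·m per $
  material X: M = 3.77 kN·m per $
  material Z: M = 3.13 kN·m per $
  material C: M = 1.46 kN·m per $
Material S has the largest M.

material S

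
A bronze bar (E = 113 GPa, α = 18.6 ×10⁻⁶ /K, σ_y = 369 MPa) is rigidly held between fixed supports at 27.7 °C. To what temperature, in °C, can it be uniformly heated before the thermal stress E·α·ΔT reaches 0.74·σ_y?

E·α·ΔT = 273.1 MPa ⇒ ΔT = 273.1 / (113.0×10³ × 18.6×10⁻⁶) = 129.9 K.
T = 27.7 + 129.9 = 157.6 °C.

158 °C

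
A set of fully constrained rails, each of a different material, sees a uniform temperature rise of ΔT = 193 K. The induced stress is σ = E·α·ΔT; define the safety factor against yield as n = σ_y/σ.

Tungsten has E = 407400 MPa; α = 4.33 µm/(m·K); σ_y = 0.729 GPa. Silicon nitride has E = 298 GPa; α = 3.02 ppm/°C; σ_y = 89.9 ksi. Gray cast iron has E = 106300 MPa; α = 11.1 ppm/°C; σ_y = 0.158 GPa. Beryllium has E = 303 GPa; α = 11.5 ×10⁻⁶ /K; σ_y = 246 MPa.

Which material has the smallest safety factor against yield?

In consistent units (E in GPa, α in ×10⁻⁶/K, σ_y in MPa):
  tungsten: E = 407.4, α = 4.33, σ_y = 729.0 → σ = 340 MPa, n = 2.14
  silicon nitride: E = 298.0, α = 3.02, σ_y = 619.8 → σ = 174 MPa, n = 3.57
  gray cast iron: E = 106.3, α = 11.1, σ_y = 158.0 → σ = 228 MPa, n = 0.694
  beryllium: E = 303.0, α = 11.5, σ_y = 246.0 → σ = 673 MPa, n = 0.366
Smallest n: beryllium with n = 0.366.

beryllium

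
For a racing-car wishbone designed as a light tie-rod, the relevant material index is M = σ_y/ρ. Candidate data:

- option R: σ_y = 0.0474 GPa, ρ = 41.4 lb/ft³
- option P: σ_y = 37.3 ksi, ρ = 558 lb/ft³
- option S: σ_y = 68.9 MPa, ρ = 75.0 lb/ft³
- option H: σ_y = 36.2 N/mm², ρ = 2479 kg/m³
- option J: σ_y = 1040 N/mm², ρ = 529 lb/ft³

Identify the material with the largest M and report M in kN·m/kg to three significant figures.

option J, M = 123 kN·m/kg

In SI units:
  option R: σ_y = 47.40 MPa, ρ = 663.2 kg/m³
  option P: σ_y = 257.2 MPa, ρ = 8938 kg/m³
  option S: σ_y = 68.90 MPa, ρ = 1201 kg/m³
  option H: σ_y = 36.20 MPa, ρ = 2479 kg/m³
  option J: σ_y = 1040 MPa, ρ = 8474 kg/m³
  option J: M = 123 kN·m/kg
  option R: M = 71.5 kN·m/kg
  option S: M = 57.4 kN·m/kg
  option P: M = 28.8 kN·m/kg
  option H: M = 14.6 kN·m/kg
The maximum is for option J.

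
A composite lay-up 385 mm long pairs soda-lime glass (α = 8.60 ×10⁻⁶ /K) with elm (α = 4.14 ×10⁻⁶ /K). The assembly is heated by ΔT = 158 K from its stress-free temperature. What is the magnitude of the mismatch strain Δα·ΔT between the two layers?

Δα = |8.60 − 4.14|×10⁻⁶/K = 4.46×10⁻⁶/K.
Mismatch strain = Δα·ΔT = 4.46×10⁻⁶ × 158.0 = 7.05×10⁻⁴.

7.05×10⁻⁴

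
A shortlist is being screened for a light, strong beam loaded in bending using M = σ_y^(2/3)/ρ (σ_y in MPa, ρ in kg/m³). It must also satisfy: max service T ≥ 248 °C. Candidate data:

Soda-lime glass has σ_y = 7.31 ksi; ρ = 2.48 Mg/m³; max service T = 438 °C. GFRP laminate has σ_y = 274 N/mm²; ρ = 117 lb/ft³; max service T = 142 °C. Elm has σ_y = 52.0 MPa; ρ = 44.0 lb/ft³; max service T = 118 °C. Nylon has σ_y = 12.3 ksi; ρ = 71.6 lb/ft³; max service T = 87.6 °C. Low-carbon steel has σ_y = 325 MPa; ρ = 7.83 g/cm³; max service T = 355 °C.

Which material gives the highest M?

Screen on constraints: max service T ≥ 248 °C. Survivors: soda-lime glass, low-carbon steel.
After converting to SI:
  soda-lime glass: σ_y = 50.40 MPa, ρ = 2480 kg/m³
  low-carbon steel: σ_y = 325.0 MPa, ρ = 7830 kg/m³
  low-carbon steel: M = 6.04×10⁻³
  soda-lime glass: M = 5.50×10⁻³
Highest index: low-carbon steel.

low-carbon steel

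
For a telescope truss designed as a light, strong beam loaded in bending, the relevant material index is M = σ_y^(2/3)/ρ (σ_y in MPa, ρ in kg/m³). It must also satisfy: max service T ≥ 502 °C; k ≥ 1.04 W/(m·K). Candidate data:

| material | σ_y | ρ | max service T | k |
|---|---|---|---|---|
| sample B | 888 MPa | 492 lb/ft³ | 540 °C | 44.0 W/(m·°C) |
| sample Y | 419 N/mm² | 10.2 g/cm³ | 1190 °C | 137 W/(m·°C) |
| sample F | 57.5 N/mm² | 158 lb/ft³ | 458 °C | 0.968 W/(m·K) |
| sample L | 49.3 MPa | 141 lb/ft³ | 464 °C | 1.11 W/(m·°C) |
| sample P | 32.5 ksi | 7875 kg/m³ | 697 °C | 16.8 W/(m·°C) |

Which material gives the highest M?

Screen on constraints: max service T ≥ 502 °C; k ≥ 1.04 W/(m·K). Survivors: sample B, sample Y, sample P.
In SI units:
  sample B: σ_y = 888.0 MPa, ρ = 7881 kg/m³
  sample Y: σ_y = 419.0 MPa, ρ = 10200 kg/m³
  sample P: σ_y = 224.1 MPa, ρ = 7875 kg/m³
  sample B: M = 11.7×10⁻³
  sample Y: M = 5.49×10⁻³
  sample P: M = 4.68×10⁻³
Highest index: sample B.

sample B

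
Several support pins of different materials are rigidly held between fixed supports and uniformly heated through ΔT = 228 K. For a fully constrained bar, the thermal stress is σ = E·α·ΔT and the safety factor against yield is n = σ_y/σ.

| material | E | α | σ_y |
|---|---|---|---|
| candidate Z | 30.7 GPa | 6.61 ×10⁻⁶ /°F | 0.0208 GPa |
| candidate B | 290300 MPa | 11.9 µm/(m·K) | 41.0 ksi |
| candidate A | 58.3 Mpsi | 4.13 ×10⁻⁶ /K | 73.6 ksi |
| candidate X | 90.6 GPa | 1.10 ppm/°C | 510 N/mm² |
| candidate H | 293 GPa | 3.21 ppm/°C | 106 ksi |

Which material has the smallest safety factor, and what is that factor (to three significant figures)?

With everything in SI (GPa, ×10⁻⁶/K, MPa):
  candidate Z: E = 30.70, α = 11.9, σ_y = 20.80 → σ = 83.3 MPa, n = 0.250
  candidate B: E = 290.3, α = 11.9, σ_y = 282.7 → σ = 788 MPa, n = 0.359
  candidate A: E = 402.0, α = 4.13, σ_y = 507.5 → σ = 379 MPa, n = 1.34
  candidate X: E = 90.60, α = 1.10, σ_y = 510.0 → σ = 22.7 MPa, n = 22.4
  candidate H: E = 293.0, α = 3.21, σ_y = 730.8 → σ = 214 MPa, n = 3.41
Smallest n: candidate Z with n = 0.250.

candidate Z, n = 0.250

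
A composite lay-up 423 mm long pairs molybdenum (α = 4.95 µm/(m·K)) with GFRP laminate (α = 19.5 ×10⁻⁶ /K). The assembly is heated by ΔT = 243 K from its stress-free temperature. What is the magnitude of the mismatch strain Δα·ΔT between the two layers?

3.54×10⁻³

Δα = |4.95 − 19.5|×10⁻⁶/K = 14.6×10⁻⁶/K.
Mismatch strain = Δα·ΔT = 14.6×10⁻⁶ × 243.0 = 3.54×10⁻³.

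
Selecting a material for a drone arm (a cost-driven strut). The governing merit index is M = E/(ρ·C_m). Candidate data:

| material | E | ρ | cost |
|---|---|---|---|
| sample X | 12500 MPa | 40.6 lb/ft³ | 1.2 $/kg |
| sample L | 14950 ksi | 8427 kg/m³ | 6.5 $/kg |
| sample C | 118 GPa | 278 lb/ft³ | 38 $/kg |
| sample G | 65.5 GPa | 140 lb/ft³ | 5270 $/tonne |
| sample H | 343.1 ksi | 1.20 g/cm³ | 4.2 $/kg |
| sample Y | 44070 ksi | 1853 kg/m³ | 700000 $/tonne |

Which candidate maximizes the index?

Convert each candidate to consistent units, then evaluate M:
  sample X: E = 12.50 GPa, ρ = 650.3 kg/m³, cost = 1.200 $/kg
  sample L: E = 103.1 GPa, ρ = 8427 kg/m³, cost = 6.500 $/kg
  sample C: E = 118.0 GPa, ρ = 4453 kg/m³, cost = 38.00 $/kg
  sample G: E = 65.50 GPa, ρ = 2243 kg/m³, cost = 5.270 $/kg
  sample H: E = 2.366 GPa, ρ = 1200 kg/m³, cost = 4.200 $/kg
  sample Y: E = 303.9 GPa, ρ = 1853 kg/m³, cost = 700.0 $/kg
  sample X: M = 16.0 MN·m per $
  sample G: M = 5.54 MN·m per $
  sample L: M = 1.88 MN·m per $
  sample C: M = 0.697 MN·m per $
  sample H: M = 0.469 MN·m per $
  sample Y: M = 0.234 MN·m per $
Highest index: sample X.

sample X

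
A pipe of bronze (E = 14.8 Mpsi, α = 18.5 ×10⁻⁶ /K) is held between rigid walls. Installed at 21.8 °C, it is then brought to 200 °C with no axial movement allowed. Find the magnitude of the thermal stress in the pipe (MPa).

E = 14.8 Mpsi = 102.0 GPa.
ΔT = 178.2 K. Constrained thermal stress σ = E·α·ΔT = 102.0×10³ MPa × 18.5×10⁻⁶ × 178.2 = 336 MPa (compressive).

336 MPa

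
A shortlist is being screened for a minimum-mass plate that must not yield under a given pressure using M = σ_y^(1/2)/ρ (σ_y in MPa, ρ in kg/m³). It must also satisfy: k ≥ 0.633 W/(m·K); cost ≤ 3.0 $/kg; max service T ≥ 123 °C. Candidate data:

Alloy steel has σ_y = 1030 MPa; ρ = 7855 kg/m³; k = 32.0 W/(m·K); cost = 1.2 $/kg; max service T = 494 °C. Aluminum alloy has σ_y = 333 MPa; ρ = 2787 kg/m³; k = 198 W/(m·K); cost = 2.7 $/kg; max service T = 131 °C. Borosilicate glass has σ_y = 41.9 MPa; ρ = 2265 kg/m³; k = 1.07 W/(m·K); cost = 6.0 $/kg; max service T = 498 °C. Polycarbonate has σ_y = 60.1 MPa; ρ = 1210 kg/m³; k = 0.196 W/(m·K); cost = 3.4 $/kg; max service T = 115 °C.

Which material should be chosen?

Screen on constraints: k ≥ 0.633 W/(m·K); cost ≤ 3.0 $/kg; max service T ≥ 123 °C. Survivors: alloy steel, aluminum alloy.
Evaluate M for each candidate:
  aluminum alloy: M = 6.55×10⁻³
  alloy steel: M = 4.09×10⁻³
Aluminum alloy ranks first.

aluminum alloy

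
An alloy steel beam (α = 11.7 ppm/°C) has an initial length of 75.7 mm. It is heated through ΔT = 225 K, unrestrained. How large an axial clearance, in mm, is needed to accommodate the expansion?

0.199 mm

ΔL = α·L₀·ΔT = 11.7×10⁻⁶ × 75.7 mm × 225.0 K = 0.199 mm.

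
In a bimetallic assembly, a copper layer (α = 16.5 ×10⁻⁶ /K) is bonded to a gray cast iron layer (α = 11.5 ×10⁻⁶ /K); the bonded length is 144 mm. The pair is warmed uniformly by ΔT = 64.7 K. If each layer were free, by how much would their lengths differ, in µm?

46.6 µm

Δα = |16.5 − 11.5|×10⁻⁶/K = 5.00×10⁻⁶/K.
ΔL_mismatch = Δα·L·ΔT = 5.00×10⁻⁶ × 144.0 mm × 64.7 K = 46.6 µm.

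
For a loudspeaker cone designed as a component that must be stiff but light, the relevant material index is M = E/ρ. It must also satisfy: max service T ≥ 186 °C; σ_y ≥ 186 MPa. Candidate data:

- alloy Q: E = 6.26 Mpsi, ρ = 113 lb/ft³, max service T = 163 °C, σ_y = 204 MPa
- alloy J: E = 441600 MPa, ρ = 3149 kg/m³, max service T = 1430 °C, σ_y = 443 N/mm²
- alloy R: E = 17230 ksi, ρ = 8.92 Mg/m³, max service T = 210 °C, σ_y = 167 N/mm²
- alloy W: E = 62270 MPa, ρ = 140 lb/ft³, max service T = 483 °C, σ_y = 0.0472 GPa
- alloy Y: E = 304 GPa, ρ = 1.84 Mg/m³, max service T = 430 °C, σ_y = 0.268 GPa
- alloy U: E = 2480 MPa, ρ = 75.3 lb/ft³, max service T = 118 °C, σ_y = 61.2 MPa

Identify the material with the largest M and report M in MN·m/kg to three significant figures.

Screen on constraints: max service T ≥ 186 °C; σ_y ≥ 186 MPa. Survivors: alloy J, alloy Y.
Normalizing units and computing the index:
  alloy J: E = 441.6 GPa, ρ = 3149 kg/m³
  alloy Y: E = 304.0 GPa, ρ = 1840 kg/m³
  alloy Y: M = 165 MN·m/kg
  alloy J: M = 140 MN·m/kg
Highest index: alloy Y.

alloy Y, M = 165 MN·m/kg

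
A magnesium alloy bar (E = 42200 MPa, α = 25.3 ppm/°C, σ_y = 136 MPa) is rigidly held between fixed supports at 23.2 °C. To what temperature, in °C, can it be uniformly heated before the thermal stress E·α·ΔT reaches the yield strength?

151 °C

E = 42200 MPa = 42.20 GPa.
E·α·ΔT = 136.0 MPa ⇒ ΔT = 136.0 / (42.20×10³ × 25.3×10⁻⁶) = 127.4 K.
T = 23.2 + 127.4 = 150.6 °C.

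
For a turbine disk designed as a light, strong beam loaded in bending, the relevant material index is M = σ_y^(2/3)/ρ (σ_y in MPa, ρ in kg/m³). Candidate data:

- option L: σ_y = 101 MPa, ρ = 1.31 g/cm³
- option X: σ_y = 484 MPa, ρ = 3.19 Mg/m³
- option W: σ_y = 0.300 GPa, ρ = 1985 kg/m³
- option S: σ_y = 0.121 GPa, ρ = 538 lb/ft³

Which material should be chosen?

option W

After converting to SI:
  option L: σ_y = 101.0 MPa, ρ = 1310 kg/m³
  option X: σ_y = 484.0 MPa, ρ = 3190 kg/m³
  option W: σ_y = 300.0 MPa, ρ = 1985 kg/m³
  option S: σ_y = 121.0 MPa, ρ = 8618 kg/m³
  option W: M = 22.6×10⁻³
  option X: M = 19.3×10⁻³
  option L: M = 16.6×10⁻³
  option S: M = 2.84×10⁻³
The maximum is for option W.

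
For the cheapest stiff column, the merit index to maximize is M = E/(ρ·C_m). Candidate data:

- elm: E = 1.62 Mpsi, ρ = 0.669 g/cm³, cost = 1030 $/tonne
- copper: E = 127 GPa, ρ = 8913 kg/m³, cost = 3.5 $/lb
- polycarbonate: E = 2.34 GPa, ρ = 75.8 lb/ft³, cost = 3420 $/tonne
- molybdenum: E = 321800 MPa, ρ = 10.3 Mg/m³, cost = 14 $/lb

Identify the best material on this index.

elm

Normalizing units and computing the index:
  elm: E = 11.17 GPa, ρ = 669.0 kg/m³, cost = 1.030 $/kg
  copper: E = 127.0 GPa, ρ = 8913 kg/m³, cost = 7.716 $/kg
  polycarbonate: E = 2.340 GPa, ρ = 1214 kg/m³, cost = 3.420 $/kg
  molybdenum: E = 321.8 GPa, ρ = 10300 kg/m³, cost = 30.86 $/kg
  elm: M = 16.2 MN·m per $
  copper: M = 1.85 MN·m per $
  molybdenum: M = 1.01 MN·m per $
  polycarbonate: M = 0.564 MN·m per $
The maximum is for elm.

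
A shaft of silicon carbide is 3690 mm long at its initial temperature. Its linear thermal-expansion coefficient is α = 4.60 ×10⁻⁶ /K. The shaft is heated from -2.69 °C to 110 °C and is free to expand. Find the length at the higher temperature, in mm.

ΔT = 110 − (-2.69) = 112.7 K.
ΔL = α·L₀·ΔT = 4.60×10⁻⁶ × 3690 mm × 112.7 K = 1.91 mm.
L = L₀ + ΔL = 3690 + 1.91 = 3691.9 mm.

3691.9 mm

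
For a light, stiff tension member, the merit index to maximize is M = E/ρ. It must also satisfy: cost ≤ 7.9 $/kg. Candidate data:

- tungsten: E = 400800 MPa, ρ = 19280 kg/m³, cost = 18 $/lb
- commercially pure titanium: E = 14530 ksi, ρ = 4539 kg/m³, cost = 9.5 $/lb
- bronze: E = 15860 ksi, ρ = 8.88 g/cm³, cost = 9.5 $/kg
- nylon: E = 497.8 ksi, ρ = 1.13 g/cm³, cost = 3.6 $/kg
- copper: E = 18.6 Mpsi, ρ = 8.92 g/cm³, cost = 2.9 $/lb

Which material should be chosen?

copper

Screen on constraints: cost ≤ 7.9 $/kg. Survivors: nylon, copper.
After converting to SI:
  nylon: E = 3.432 GPa, ρ = 1130 kg/m³
  copper: E = 128.2 GPa, ρ = 8920 kg/m³
  copper: M = 14.4 MN·m/kg
  nylon: M = 3.04 MN·m/kg
Copper ranks first.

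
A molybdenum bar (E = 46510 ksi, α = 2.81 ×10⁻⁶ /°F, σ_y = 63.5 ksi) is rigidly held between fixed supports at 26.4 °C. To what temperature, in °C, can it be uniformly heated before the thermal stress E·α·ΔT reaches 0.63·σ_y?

196 °C

E = 46510 ksi = 320.7 GPa.
α = 2.81×10⁻⁶/°F × 9/5 = 5.06×10⁻⁶/K.
σ_y = 63.5 ksi = 437.8 MPa.
E·α·ΔT = 275.8 MPa ⇒ ΔT = 275.8 / (320.7×10³ × 5.06×10⁻⁶) = 170.1 K.
T = 26.4 + 170.1 = 196.5 °C.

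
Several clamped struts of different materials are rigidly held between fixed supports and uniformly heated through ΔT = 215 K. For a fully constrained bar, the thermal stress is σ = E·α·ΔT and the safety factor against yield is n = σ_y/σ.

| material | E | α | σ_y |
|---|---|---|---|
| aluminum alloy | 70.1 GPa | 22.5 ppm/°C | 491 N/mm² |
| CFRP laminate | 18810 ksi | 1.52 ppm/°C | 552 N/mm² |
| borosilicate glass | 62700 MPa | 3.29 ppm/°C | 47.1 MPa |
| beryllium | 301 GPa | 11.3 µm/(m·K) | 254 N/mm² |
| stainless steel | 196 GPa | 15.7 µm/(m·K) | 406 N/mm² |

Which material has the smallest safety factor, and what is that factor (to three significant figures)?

With everything in SI (GPa, ×10⁻⁶/K, MPa):
  aluminum alloy: E = 70.10, α = 22.5, σ_y = 491.0 → σ = 339 MPa, n = 1.45
  CFRP laminate: E = 129.7, α = 1.52, σ_y = 552.0 → σ = 42.4 MPa, n = 13.0
  borosilicate glass: E = 62.70, α = 3.29, σ_y = 47.10 → σ = 44.4 MPa, n = 1.06
  beryllium: E = 301.0, α = 11.3, σ_y = 254.0 → σ = 731 MPa, n = 0.347
  stainless steel: E = 196.0, α = 15.7, σ_y = 406.0 → σ = 662 MPa, n = 0.614
Smallest n: beryllium with n = 0.347.

beryllium, n = 0.347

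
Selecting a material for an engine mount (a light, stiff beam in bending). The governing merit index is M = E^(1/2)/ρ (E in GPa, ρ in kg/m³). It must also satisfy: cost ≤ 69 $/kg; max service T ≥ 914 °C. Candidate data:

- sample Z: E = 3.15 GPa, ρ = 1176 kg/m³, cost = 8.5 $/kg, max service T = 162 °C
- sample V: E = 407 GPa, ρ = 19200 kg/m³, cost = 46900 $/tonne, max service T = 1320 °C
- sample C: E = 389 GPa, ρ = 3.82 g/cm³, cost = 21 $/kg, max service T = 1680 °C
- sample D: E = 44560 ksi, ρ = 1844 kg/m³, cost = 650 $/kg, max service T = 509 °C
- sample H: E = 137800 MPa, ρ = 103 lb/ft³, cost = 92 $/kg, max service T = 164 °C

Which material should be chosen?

Screen on constraints: cost ≤ 69 $/kg; max service T ≥ 914 °C. Survivors: sample V, sample C.
In SI units:
  sample V: E = 407.0 GPa, ρ = 19200 kg/m³
  sample C: E = 389.0 GPa, ρ = 3820 kg/m³
  sample C: M = 5.16×10⁻³
  sample V: M = 1.05×10⁻³
Sample C ranks first.

sample C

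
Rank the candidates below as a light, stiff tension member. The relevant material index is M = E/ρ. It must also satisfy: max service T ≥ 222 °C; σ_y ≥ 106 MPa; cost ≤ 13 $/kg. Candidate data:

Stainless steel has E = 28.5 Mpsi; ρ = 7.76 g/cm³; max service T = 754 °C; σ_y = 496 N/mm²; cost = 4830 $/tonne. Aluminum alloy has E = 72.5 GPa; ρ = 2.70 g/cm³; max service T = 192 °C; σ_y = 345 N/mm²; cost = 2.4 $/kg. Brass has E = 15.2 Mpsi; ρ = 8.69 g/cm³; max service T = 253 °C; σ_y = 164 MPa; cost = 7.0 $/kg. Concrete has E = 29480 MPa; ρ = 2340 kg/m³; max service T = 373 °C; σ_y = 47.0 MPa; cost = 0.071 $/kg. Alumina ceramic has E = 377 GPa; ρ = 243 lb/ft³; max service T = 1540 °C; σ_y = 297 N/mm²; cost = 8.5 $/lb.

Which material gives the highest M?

stainless steel

Screen on constraints: max service T ≥ 222 °C; σ_y ≥ 106 MPa; cost ≤ 13 $/kg. Survivors: stainless steel, brass.
After converting to SI:
  stainless steel: E = 196.5 GPa, ρ = 7760 kg/m³
  brass: E = 104.8 GPa, ρ = 8690 kg/m³
  stainless steel: M = 25.3 MN·m/kg
  brass: M = 12.1 MN·m/kg
Highest index: stainless steel.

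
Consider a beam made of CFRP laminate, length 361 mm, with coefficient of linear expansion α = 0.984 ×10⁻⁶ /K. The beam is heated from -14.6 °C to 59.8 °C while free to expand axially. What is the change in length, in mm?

0.0264 mm

ΔT = 59.8 − (-14.6) = 74.40 K.
ΔL = α·L₀·ΔT = 0.984×10⁻⁶ × 361 mm × 74.40 K = 0.0264 mm.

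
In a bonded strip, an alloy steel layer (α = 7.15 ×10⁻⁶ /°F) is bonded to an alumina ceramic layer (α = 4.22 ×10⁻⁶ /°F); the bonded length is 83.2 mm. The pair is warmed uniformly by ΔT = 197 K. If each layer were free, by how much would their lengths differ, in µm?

86.4 µm

alloy steel: α = 7.15×10⁻⁶/°F × 9/5 = 12.9×10⁻⁶/K.
alumina ceramic: α = 4.22×10⁻⁶/°F × 9/5 = 7.60×10⁻⁶/K.
Δα = |12.9 − 7.60|×10⁻⁶/K = 5.27×10⁻⁶/K.
ΔL_mismatch = Δα·L·ΔT = 5.27×10⁻⁶ × 83.2 mm × 197.0 K = 86.4 µm.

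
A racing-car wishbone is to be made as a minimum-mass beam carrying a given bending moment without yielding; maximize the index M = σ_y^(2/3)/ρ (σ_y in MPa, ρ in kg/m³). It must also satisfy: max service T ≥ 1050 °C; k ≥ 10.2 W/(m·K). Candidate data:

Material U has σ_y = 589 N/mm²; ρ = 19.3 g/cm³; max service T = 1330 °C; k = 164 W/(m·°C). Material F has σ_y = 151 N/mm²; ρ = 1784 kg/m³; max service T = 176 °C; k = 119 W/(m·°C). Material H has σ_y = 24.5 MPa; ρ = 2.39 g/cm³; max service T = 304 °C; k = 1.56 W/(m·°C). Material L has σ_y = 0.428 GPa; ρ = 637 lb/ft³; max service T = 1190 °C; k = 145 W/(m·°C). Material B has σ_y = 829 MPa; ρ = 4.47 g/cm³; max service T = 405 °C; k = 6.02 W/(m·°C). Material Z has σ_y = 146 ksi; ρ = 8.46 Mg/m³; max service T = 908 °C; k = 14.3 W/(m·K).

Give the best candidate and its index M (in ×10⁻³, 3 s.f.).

Screen on constraints: max service T ≥ 1050 °C; k ≥ 10.2 W/(m·K). Survivors: material U, material L.
Putting every candidate on a common basis:
  material U: σ_y = 589.0 MPa, ρ = 19300 kg/m³
  material L: σ_y = 428.0 MPa, ρ = 10200 kg/m³
  material L: M = 5.57×10⁻³
  material U: M = 3.64×10⁻³
Highest index: material L.

material L, M = 5.57×10⁻³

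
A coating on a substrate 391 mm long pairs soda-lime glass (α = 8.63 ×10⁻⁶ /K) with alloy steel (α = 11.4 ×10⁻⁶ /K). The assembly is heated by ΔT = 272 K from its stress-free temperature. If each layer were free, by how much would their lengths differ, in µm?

295 µm

Δα = |8.63 − 11.4|×10⁻⁶/K = 2.77×10⁻⁶/K.
ΔL_mismatch = Δα·L·ΔT = 2.77×10⁻⁶ × 391.0 mm × 272.0 K = 295 µm.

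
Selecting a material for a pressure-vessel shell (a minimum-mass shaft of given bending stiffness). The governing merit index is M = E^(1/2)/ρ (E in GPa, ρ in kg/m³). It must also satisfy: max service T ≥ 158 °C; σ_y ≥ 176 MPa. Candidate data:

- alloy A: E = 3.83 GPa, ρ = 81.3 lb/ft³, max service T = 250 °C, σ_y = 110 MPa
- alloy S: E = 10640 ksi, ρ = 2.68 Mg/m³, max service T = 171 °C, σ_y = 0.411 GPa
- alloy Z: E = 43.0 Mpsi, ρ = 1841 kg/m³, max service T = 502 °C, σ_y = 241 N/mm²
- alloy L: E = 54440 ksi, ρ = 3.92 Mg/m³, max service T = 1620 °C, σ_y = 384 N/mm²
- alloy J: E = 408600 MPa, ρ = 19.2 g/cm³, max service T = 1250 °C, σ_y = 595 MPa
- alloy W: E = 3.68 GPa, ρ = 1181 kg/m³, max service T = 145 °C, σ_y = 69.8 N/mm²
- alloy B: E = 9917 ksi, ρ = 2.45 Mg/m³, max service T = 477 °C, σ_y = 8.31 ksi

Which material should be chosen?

alloy Z

Screen on constraints: max service T ≥ 158 °C; σ_y ≥ 176 MPa. Survivors: alloy S, alloy Z, alloy L, alloy J.
Convert each candidate to consistent units, then evaluate M:
  alloy S: E = 73.36 GPa, ρ = 2680 kg/m³
  alloy Z: E = 296.5 GPa, ρ = 1841 kg/m³
  alloy L: E = 375.4 GPa, ρ = 3920 kg/m³
  alloy J: E = 408.6 GPa, ρ = 19200 kg/m³
  alloy Z: M = 9.35×10⁻³
  alloy L: M = 4.94×10⁻³
  alloy S: M = 3.20×10⁻³
  alloy J: M = 1.05×10⁻³
Alloy Z has the largest M.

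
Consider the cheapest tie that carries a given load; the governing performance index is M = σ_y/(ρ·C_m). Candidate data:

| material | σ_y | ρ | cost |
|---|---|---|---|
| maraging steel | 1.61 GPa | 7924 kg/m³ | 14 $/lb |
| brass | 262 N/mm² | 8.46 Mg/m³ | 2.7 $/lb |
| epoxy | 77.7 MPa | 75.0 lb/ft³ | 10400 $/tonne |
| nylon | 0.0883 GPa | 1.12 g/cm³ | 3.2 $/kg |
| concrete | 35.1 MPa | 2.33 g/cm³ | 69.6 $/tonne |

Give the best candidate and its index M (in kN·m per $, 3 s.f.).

concrete, M = 216 kN·m per $

Putting every candidate on a common basis:
  maraging steel: σ_y = 1610 MPa, ρ = 7924 kg/m³, cost = 30.86 $/kg
  brass: σ_y = 262.0 MPa, ρ = 8460 kg/m³, cost = 5.952 $/kg
  epoxy: σ_y = 77.70 MPa, ρ = 1201 kg/m³, cost = 10.40 $/kg
  nylon: σ_y = 88.30 MPa, ρ = 1120 kg/m³, cost = 3.200 $/kg
  concrete: σ_y = 35.10 MPa, ρ = 2330 kg/m³, cost = 0.06960 $/kg
  concrete: M = 216 kN·m per $
  nylon: M = 24.6 kN·m per $
  maraging steel: M = 6.58 kN·m per $
  epoxy: M = 6.22 kN·m per $
  brass: M = 5.20 kN·m per $
The maximum is for concrete.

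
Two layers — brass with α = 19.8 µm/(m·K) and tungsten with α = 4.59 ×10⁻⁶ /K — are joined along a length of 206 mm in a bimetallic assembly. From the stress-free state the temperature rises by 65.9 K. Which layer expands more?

brass

α(brass) = 19.8×10⁻⁶/K vs α(tungsten) = 4.59×10⁻⁶/K.
Higher α expands more for the same ΔT: brass.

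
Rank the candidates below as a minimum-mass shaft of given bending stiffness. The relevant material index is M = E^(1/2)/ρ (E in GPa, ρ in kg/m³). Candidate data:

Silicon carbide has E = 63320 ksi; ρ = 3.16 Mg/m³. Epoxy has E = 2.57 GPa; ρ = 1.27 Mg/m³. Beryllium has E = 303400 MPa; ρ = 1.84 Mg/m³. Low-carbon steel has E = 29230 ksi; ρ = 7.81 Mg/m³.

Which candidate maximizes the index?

In SI units:
  silicon carbide: E = 436.6 GPa, ρ = 3160 kg/m³
  epoxy: E = 2.570 GPa, ρ = 1270 kg/m³
  beryllium: E = 303.4 GPa, ρ = 1840 kg/m³
  low-carbon steel: E = 201.5 GPa, ρ = 7810 kg/m³
  beryllium: M = 9.47×10⁻³
  silicon carbide: M = 6.61×10⁻³
  low-carbon steel: M = 1.82×10⁻³
  epoxy: M = 1.26×10⁻³
Highest index: beryllium.

beryllium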